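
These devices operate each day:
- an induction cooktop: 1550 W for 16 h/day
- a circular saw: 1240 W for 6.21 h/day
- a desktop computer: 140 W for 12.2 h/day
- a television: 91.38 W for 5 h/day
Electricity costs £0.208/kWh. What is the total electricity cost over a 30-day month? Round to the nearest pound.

£216

induction cooktop: 1550 W × 16 h × 30 d = 744,000 Wh = 744 kWh
circular saw: 1240 W × 6.21 h × 30 d = 231,012 Wh = 231 kWh
desktop computer: 140 W × 12.2 h × 30 d = 51,240 Wh = 51.24 kWh
television: 91.38 W × 5 h × 30 d = 13,707 Wh = 13.71 kWh
Total energy = 744 + 231 + 51.24 + 13.71 = 1,040 kWh
Cost = 1,040 kWh × £0.208 = £216.31 ≈ £216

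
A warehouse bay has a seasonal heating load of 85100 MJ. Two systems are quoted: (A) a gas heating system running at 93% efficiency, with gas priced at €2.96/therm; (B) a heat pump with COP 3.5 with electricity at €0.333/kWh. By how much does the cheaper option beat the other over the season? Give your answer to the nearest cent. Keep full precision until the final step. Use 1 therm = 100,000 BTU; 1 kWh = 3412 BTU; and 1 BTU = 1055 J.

€318.07

Heat load = 85100 MJ = 85,100,000,000 J / 1055 = 80,663,507 BTU
Gas: input = 80,663,507 / 0.93 = 86,734,954 BTU = 867.3 therm → 867.3 × €2.96 = €2,567.35
Heat pump: 80,663,507 BTU / 3412 = 23,640 kWh heat; / 3.5 = 6,755 kWh in → × €0.333 = €2,249.28
Difference = |€2,567.35 − €2,249.28| = €318.07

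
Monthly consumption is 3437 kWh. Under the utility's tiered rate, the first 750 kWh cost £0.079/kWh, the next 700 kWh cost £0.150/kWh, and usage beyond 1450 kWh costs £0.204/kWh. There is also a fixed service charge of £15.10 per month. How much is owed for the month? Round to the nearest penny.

£584.70

First 750 kWh × £0.079 = £59.25
Next 700 kWh × £0.150 = £105.00
Remaining 1987 kWh × £0.204 = £405.35
Energy charge = £569.60; + service £15.10 = £584.70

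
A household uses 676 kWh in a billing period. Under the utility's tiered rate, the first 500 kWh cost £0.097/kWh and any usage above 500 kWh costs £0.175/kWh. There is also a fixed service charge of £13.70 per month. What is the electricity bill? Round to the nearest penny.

First 500 kWh × £0.097 = £48.50
Remaining 176 kWh × £0.175 = £30.80
Energy charge = £79.30; + service £13.70 = £93.00

£93.00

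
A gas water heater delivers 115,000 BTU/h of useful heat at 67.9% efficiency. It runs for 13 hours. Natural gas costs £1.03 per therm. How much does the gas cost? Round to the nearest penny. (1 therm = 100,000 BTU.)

Heat delivered = 115,000 BTU/h × 13 h = 1,495,000 BTU
Gas input = 1,495,000 / 0.679 = 2,201,767 BTU
= 2,201,767 / 100,000 = 22.02 therm
Cost = 22.02 × £1.03/therm = £22.68

£22.68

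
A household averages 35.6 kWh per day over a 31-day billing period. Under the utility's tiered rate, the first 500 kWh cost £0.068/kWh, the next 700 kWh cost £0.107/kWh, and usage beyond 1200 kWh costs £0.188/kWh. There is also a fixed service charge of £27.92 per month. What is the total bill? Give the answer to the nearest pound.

Usage = 35.6 kWh/day × 31 days = 1103.6 kWh
First 500 kWh × £0.068 = £34.00
Next 603.6 kWh × £0.107 = £64.59
Remaining tier: 0 kWh (not reached)
Energy charge = £98.59; + service £27.92 = £126.51 ≈ £127

£127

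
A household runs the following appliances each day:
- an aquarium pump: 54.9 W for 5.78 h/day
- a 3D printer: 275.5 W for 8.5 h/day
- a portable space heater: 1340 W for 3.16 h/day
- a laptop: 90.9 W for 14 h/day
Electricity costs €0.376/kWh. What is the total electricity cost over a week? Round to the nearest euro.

aquarium pump: 54.9 W × 5.78 h × 7 d = 2,221 Wh = 2.221 kWh
3D printer: 275.5 W × 8.5 h × 7 d = 16,392 Wh = 16.39 kWh
portable space heater: 1340 W × 3.16 h × 7 d = 29,641 Wh = 29.64 kWh
laptop: 90.9 W × 14 h × 7 d = 8,908 Wh = 8.908 kWh
Total energy = 2.221 + 16.39 + 29.64 + 8.908 = 57.16 kWh
Cost = 57.16 kWh × €0.376 = €21.49 ≈ €21

€21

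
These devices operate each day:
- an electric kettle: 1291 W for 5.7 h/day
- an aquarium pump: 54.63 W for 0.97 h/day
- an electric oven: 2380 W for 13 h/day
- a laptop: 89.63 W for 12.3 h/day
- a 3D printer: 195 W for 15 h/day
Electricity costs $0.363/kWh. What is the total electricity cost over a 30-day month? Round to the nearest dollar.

$462

electric kettle: 1291 W × 5.7 h × 30 d = 220,761 Wh = 220.8 kWh
aquarium pump: 54.63 W × 0.97 h × 30 d = 1,590 Wh = 1.59 kWh
electric oven: 2380 W × 13 h × 30 d = 928,200 Wh = 928.2 kWh
laptop: 89.63 W × 12.3 h × 30 d = 33,073 Wh = 33.07 kWh
3D printer: 195 W × 15 h × 30 d = 87,750 Wh = 87.75 kWh
Total energy = 220.8 + 1.59 + 928.2 + 33.07 + 87.75 = 1,271 kWh
Cost = 1,271 kWh × $0.363 = $461.51 ≈ $462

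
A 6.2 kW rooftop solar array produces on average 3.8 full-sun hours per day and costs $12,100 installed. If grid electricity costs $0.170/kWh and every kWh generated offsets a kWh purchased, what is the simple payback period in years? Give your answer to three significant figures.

Daily generation = 6.2 kW × 3.8 h = 23.56 kWh
Annual generation = 23.56 × 365 = 8599.4 kWh
Annual savings = 8599.4 × $0.170 = $1,461.90
Payback = $12,100 / $1,461.90 = 8.28 years

8.28 years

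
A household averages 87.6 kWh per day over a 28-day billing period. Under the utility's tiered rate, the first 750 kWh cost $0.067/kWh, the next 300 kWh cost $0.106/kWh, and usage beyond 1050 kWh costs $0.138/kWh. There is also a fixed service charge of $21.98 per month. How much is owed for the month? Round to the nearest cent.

Usage = 87.6 kWh/day × 28 days = 2452.8 kWh
First 750 kWh × $0.067 = $50.25
Next 300 kWh × $0.106 = $31.80
Remaining 1402.8 kWh × $0.138 = $193.59
Energy charge = $275.64; + service $21.98 = $297.62

$297.62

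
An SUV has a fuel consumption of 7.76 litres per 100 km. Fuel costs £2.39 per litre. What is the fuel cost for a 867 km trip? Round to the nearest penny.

£160.80

Fuel = 7.76 L/100 km × 867 km / 100 = 67.28 L
Cost = 67.28 L × £2.39/L = £160.80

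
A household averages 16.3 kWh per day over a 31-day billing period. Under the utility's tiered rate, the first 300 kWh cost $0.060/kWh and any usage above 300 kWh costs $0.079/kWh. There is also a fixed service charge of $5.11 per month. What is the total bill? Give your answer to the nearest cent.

Usage = 16.3 kWh/day × 31 days = 505.3 kWh
First 300 kWh × $0.060 = $18.00
Remaining 205.3 kWh × $0.079 = $16.22
Energy charge = $34.22; + service $5.11 = $39.33

$39.33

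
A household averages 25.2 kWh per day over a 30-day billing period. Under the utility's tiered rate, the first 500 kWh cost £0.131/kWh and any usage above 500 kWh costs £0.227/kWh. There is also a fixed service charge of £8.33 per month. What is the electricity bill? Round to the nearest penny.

Usage = 25.2 kWh/day × 30 days = 756 kWh
First 500 kWh × £0.131 = £65.50
Remaining 256 kWh × £0.227 = £58.11
Energy charge = £123.61; + service £8.33 = £131.94

£131.94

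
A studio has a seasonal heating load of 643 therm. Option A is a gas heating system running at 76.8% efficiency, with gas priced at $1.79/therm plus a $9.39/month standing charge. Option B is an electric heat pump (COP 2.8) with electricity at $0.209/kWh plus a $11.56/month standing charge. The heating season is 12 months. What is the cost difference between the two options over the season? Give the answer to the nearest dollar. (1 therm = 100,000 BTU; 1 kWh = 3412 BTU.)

$66

Heat load = 643 therm × 100,000 = 64,300,000 BTU
Gas: input = 64,300,000 / 0.768 = 83,723,958 BTU = 837.2 therm → 837.2 × $1.79 = $1,498.66; + 12 × $9.39 standing = $1,611.34
Heat pump: 64,300,000 BTU / 3412 = 18,850 kWh heat; / 2.8 = 6,730 kWh in → × $0.209 = $1,406.66; + 12 × $11.56 standing = $1,545.38
Difference = |$1,611.34 − $1,545.38| = $65.96 ≈ $66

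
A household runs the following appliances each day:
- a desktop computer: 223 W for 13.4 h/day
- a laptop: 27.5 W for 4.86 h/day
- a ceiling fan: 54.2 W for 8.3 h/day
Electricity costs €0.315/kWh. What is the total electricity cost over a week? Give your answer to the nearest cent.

€7.88

desktop computer: 223 W × 13.4 h × 7 d = 20,917 Wh = 20.92 kWh
laptop: 27.5 W × 4.86 h × 7 d = 936 Wh = 0.9356 kWh
ceiling fan: 54.2 W × 8.3 h × 7 d = 3,149 Wh = 3.149 kWh
Total energy = 20.92 + 0.9356 + 3.149 = 25 kWh
Cost = 25 kWh × €0.315 = €7.88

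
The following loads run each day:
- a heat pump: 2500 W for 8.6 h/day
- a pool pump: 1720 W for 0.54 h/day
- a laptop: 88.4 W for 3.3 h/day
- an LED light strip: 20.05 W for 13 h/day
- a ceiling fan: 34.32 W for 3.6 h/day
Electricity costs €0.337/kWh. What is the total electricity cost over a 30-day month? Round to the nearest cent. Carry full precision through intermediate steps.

heat pump: 2500 W × 8.6 h × 30 d = 645,000 Wh = 645 kWh
pool pump: 1720 W × 0.54 h × 30 d = 27,864 Wh = 27.86 kWh
laptop: 88.4 W × 3.3 h × 30 d = 8,752 Wh = 8.752 kWh
LED light strip: 20.05 W × 13 h × 30 d = 7,820 Wh = 7.82 kWh
ceiling fan: 34.32 W × 3.6 h × 30 d = 3,707 Wh = 3.707 kWh
Total energy = 645 + 27.86 + 8.752 + 7.82 + 3.707 = 693.1 kWh
Cost = 693.1 kWh × €0.337 = €233.59

€233.59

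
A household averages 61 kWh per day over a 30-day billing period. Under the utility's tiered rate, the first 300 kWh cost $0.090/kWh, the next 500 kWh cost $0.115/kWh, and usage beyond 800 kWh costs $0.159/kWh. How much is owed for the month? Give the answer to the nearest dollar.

Usage = 61 kWh/day × 30 days = 1830 kWh
First 300 kWh × $0.090 = $27.00
Next 500 kWh × $0.115 = $57.50
Remaining 1030 kWh × $0.159 = $163.77
Total = $248.27 ≈ $248

$248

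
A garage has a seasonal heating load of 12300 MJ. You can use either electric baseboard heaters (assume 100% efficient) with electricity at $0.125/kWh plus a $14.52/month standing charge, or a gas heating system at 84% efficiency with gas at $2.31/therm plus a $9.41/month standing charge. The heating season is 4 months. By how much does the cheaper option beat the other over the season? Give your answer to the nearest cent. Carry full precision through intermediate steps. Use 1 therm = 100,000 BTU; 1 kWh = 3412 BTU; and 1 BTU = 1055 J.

$126.95

Heat load = 12300 MJ = 12,300,000,000 J / 1055 = 11,658,768 BTU
Gas: input = 11,658,768 / 0.84 = 13,879,485 BTU = 138.8 therm → 138.8 × $2.31 = $320.62; + 4 × $9.41 standing = $358.26
Electric: 11,658,768 BTU / 3412 = 3,417 kWh → × $0.125 = $427.12; + 4 × $14.52 standing = $485.20
Difference = |$358.26 − $485.20| = $126.95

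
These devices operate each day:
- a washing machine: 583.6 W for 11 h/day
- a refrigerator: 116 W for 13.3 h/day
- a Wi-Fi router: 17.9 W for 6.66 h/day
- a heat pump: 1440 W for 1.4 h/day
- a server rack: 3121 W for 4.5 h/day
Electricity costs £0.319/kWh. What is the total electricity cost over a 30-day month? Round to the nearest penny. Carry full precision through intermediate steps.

washing machine: 583.6 W × 11 h × 30 d = 192,588 Wh = 192.6 kWh
refrigerator: 116 W × 13.3 h × 30 d = 46,284 Wh = 46.28 kWh
Wi-Fi router: 17.9 W × 6.66 h × 30 d = 3,576 Wh = 3.576 kWh
heat pump: 1440 W × 1.4 h × 30 d = 60,480 Wh = 60.48 kWh
server rack: 3121 W × 4.5 h × 30 d = 421,335 Wh = 421.3 kWh
Total energy = 192.6 + 46.28 + 3.576 + 60.48 + 421.3 = 724.3 kWh
Cost = 724.3 kWh × £0.319 = £231.04

£231.04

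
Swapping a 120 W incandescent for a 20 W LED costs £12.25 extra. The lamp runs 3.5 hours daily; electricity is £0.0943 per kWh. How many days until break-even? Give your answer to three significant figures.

371 days

Power saved = 120 − 20 = 100 W
Daily energy saved = 100 W × 3.5 h = 350 Wh = 0.35 kWh
Daily savings = 0.35 × £0.0943 = £0.0330
Payback = £12.25 / £0.0330 per day = 371.2 days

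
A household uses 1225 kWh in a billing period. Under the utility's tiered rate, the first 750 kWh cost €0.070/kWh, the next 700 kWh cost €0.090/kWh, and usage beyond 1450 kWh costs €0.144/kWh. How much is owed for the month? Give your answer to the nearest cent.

First 750 kWh × €0.070 = €52.50
Next 475 kWh × €0.090 = €42.75
Remaining tier: 0 kWh (not reached)
Total = €95.25

€95.25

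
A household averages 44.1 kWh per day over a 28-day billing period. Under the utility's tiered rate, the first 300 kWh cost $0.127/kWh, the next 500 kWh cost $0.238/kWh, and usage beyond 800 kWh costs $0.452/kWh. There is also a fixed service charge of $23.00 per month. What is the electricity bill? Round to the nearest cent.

$376.63

Usage = 44.1 kWh/day × 28 days = 1234.8 kWh
First 300 kWh × $0.127 = $38.10
Next 500 kWh × $0.238 = $119.00
Remaining 434.8 kWh × $0.452 = $196.53
Energy charge = $353.63; + service $23.00 = $376.63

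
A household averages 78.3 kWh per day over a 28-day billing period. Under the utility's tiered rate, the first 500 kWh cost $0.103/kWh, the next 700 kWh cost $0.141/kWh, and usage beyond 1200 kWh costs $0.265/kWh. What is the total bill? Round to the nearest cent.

Usage = 78.3 kWh/day × 28 days = 2192.4 kWh
First 500 kWh × $0.103 = $51.50
Next 700 kWh × $0.141 = $98.70
Remaining 992.4 kWh × $0.265 = $262.99
Total = $413.19

$413.19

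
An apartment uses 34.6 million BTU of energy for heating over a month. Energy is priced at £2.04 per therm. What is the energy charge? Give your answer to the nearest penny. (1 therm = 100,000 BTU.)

£705.84

34.6 million BTU × (10 therm/million BTU) = 346 therm
Cost = 346 therm × £2.04/therm = £705.84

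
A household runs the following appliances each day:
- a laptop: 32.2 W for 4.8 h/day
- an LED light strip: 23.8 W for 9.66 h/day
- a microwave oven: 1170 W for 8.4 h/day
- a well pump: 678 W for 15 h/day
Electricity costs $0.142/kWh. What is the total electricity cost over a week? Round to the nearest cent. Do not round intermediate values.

$20.26

laptop: 32.2 W × 4.8 h × 7 d = 1,082 Wh = 1.082 kWh
LED light strip: 23.8 W × 9.66 h × 7 d = 1,609 Wh = 1.609 kWh
microwave oven: 1170 W × 8.4 h × 7 d = 68,796 Wh = 68.8 kWh
well pump: 678 W × 15 h × 7 d = 71,190 Wh = 71.19 kWh
Total energy = 1.082 + 1.609 + 68.8 + 71.19 = 142.7 kWh
Cost = 142.7 kWh × $0.142 = $20.26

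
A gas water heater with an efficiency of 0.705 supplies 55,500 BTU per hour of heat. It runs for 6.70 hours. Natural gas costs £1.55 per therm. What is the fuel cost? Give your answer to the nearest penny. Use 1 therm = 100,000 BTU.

Heat delivered = 55,500 BTU/h × 6.70 h = 371,850 BTU
Gas input = 371,850 / 0.705 = 527,447 BTU
= 527,447 / 100,000 = 5.274 therm
Cost = 5.274 × £1.55/therm = £8.18

£8.18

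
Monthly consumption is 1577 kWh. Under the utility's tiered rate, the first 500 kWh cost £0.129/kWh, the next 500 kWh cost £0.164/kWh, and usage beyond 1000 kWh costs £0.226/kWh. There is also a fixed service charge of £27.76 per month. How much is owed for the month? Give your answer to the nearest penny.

First 500 kWh × £0.129 = £64.50
Next 500 kWh × £0.164 = £82.00
Remaining 577 kWh × £0.226 = £130.40
Energy charge = £276.90; + service £27.76 = £304.66

£304.66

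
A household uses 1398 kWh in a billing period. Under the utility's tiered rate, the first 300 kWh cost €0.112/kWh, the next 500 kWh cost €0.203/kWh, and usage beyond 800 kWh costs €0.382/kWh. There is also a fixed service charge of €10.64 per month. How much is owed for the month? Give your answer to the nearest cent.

First 300 kWh × €0.112 = €33.60
Next 500 kWh × €0.203 = €101.50
Remaining 598 kWh × €0.382 = €228.44
Energy charge = €363.54; + service €10.64 = €374.18

€374.18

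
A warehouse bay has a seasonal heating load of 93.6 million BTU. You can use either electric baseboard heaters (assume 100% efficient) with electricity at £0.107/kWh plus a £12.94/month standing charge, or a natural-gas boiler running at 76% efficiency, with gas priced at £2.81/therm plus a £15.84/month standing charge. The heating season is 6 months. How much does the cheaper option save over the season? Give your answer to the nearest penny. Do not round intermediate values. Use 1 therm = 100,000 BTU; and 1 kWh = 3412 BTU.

Heat load = 93.6 × 10⁶ BTU = 93,600,000 BTU
Gas: input = 93,600,000 / 0.760 = 123,157,895 BTU = 1,232 therm → 1,232 × £2.81 = £3,460.74; + 6 × £15.84 standing = £3,555.78
Electric: 93,600,000 BTU / 3412 = 27,430 kWh → × £0.107 = £2,935.29; + 6 × £12.94 standing = £3,012.93
Difference = |£3,555.78 − £3,012.93| = £542.85

£542.85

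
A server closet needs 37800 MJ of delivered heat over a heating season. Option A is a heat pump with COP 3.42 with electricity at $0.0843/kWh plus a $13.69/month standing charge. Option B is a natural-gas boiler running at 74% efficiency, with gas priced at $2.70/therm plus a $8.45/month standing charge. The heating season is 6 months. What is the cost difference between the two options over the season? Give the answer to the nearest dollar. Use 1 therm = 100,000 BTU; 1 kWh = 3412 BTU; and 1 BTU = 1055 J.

Heat load = 37800 MJ = 37,800,000,000 J / 1055 = 35,829,384 BTU
Gas: input = 35,829,384 / 0.74 = 48,418,086 BTU = 484.2 therm → 484.2 × $2.70 = $1,307.29; + 6 × $8.45 standing = $1,357.99
Heat pump: 35,829,384 BTU / 3412 = 10,500 kWh heat; / 3.42 = 3,070 kWh in → × $0.0843 = $258.84; + 6 × $13.69 standing = $340.98
Difference = |$1,357.99 − $340.98| = $1,017.01 ≈ $1017

$1017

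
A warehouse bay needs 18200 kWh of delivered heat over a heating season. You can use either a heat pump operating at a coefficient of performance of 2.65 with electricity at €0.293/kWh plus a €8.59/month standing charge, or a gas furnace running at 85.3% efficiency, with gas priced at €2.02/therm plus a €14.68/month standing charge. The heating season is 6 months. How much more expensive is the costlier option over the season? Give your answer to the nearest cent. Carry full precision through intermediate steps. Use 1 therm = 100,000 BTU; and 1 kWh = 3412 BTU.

Heat load = 18200 kWh × 3412 = 62,098,400 BTU
Gas: input = 62,098,400 / 0.853 = 72,800,000 BTU = 728 therm → 728 × €2.02 = €1,470.56; + 6 × €14.68 standing = €1,558.64
Heat pump: 62,098,400 BTU / 3412 = 18,200 kWh heat; / 2.65 = 6,868 kWh in → × €0.293 = €2,012.30; + 6 × €8.59 standing = €2,063.84
Difference = |€1,558.64 − €2,063.84| = €505.20

€505.20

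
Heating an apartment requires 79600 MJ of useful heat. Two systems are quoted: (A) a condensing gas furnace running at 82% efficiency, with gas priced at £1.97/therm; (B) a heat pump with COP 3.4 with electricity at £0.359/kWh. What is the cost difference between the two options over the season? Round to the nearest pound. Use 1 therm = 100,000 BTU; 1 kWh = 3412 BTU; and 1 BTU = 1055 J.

£522

Heat load = 79600 MJ = 79,600,000,000 J / 1055 = 75,450,237 BTU
Gas: input = 75,450,237 / 0.82 = 92,012,484 BTU = 920.1 therm → 920.1 × £1.97 = £1,812.65
Heat pump: 75,450,237 BTU / 3412 = 22,110 kWh heat; / 3.4 = 6,504 kWh in → × £0.359 = £2,334.89
Difference = |£1,812.65 − £2,334.89| = £522.25 ≈ £522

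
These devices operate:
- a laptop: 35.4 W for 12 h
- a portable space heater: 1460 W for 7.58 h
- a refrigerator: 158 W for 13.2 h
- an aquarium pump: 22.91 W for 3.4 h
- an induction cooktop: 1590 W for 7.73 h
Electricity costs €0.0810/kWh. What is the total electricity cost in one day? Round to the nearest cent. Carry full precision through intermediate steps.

€2.10

laptop: 35.4 W × 12 h = 425 Wh = 0.4248 kWh
portable space heater: 1460 W × 7.58 h = 11,067 Wh = 11.07 kWh
refrigerator: 158 W × 13.2 h = 2,086 Wh = 2.086 kWh
aquarium pump: 22.91 W × 3.4 h = 78 Wh = 0.07789 kWh
induction cooktop: 1590 W × 7.73 h = 12,291 Wh = 12.29 kWh
Total energy = 0.4248 + 11.07 + 2.086 + 0.07789 + 12.29 = 25.95 kWh
Cost = 25.95 kWh × €0.0810 = €2.10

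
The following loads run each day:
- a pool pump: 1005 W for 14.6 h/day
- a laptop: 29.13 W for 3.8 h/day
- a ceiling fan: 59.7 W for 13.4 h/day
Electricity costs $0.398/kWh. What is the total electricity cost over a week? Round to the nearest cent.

$43.42

pool pump: 1005 W × 14.6 h × 7 d = 102,711 Wh = 102.7 kWh
laptop: 29.13 W × 3.8 h × 7 d = 775 Wh = 0.7749 kWh
ceiling fan: 59.7 W × 13.4 h × 7 d = 5,600 Wh = 5.6 kWh
Total energy = 102.7 + 0.7749 + 5.6 = 109.1 kWh
Cost = 109.1 kWh × $0.398 = $43.42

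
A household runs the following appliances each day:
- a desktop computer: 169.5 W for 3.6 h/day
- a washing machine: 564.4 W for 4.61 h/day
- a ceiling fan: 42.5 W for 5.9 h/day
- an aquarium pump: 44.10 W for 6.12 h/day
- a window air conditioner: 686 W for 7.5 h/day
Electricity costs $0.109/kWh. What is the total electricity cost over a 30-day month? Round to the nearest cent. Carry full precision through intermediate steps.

desktop computer: 169.5 W × 3.6 h × 30 d = 18,306 Wh = 18.31 kWh
washing machine: 564.4 W × 4.61 h × 30 d = 78,057 Wh = 78.06 kWh
ceiling fan: 42.5 W × 5.9 h × 30 d = 7,523 Wh = 7.523 kWh
aquarium pump: 44.10 W × 6.12 h × 30 d = 8,097 Wh = 8.097 kWh
window air conditioner: 686 W × 7.5 h × 30 d = 154,350 Wh = 154.3 kWh
Total energy = 18.31 + 78.06 + 7.523 + 8.097 + 154.3 = 266.3 kWh
Cost = 266.3 kWh × $0.109 = $29.03

$29.03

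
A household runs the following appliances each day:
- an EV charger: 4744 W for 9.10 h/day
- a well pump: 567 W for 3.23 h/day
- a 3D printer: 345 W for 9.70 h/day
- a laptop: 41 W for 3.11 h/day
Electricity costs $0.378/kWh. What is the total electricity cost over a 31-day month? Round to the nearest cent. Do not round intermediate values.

EV charger: 4744 W × 9.10 h × 31 d = 1,338,282 Wh = 1,338 kWh
well pump: 567 W × 3.23 h × 31 d = 56,774 Wh = 56.77 kWh
3D printer: 345 W × 9.70 h × 31 d = 103,741 Wh = 103.7 kWh
laptop: 41 W × 3.11 h × 31 d = 3,953 Wh = 3.953 kWh
Total energy = 1,338 + 56.77 + 103.7 + 3.953 = 1,503 kWh
Cost = 1,503 kWh × $0.378 = $568.04

$568.04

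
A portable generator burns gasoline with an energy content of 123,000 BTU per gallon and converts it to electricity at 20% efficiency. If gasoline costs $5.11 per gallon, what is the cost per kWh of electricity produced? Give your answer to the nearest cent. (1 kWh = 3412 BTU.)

Electrical output per gallon = 123,000 BTU × 0.20 / 3412 BTU/kWh = 7.21 kWh
Cost per kWh = $5.11 / 7.21 kWh = $0.709

$0.71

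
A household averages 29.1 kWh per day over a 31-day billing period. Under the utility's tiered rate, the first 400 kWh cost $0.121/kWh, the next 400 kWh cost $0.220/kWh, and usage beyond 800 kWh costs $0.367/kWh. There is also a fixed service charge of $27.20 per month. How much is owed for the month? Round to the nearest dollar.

Usage = 29.1 kWh/day × 31 days = 902.1 kWh
First 400 kWh × $0.121 = $48.40
Next 400 kWh × $0.220 = $88.00
Remaining 102.1 kWh × $0.367 = $37.47
Energy charge = $173.87; + service $27.20 = $201.07 ≈ $201

$201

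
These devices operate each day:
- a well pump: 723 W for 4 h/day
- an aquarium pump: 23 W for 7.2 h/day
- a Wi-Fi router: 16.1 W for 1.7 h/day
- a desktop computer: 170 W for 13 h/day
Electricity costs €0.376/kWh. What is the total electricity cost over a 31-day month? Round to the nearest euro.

€62

well pump: 723 W × 4 h × 31 d = 89,652 Wh = 89.65 kWh
aquarium pump: 23 W × 7.2 h × 31 d = 5,134 Wh = 5.134 kWh
Wi-Fi router: 16.1 W × 1.7 h × 31 d = 848 Wh = 0.8485 kWh
desktop computer: 170 W × 13 h × 31 d = 68,510 Wh = 68.51 kWh
Total energy = 89.65 + 5.134 + 0.8485 + 68.51 = 164.1 kWh
Cost = 164.1 kWh × €0.376 = €61.72 ≈ €62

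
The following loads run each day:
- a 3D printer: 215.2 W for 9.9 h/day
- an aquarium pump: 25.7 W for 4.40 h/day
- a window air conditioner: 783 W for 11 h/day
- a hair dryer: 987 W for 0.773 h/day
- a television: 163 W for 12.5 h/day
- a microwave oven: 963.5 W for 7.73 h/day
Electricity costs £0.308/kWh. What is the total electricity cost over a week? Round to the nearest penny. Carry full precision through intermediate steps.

£45.50

3D printer: 215.2 W × 9.9 h × 7 d = 14,913 Wh = 14.91 kWh
aquarium pump: 25.7 W × 4.40 h × 7 d = 792 Wh = 0.7916 kWh
window air conditioner: 783 W × 11 h × 7 d = 60,291 Wh = 60.29 kWh
hair dryer: 987 W × 0.773 h × 7 d = 5,341 Wh = 5.341 kWh
television: 163 W × 12.5 h × 7 d = 14,262 Wh = 14.26 kWh
microwave oven: 963.5 W × 7.73 h × 7 d = 52,135 Wh = 52.13 kWh
Total energy = 14.91 + 0.7916 + 60.29 + 5.341 + 14.26 + 52.13 = 147.7 kWh
Cost = 147.7 kWh × £0.308 = £45.50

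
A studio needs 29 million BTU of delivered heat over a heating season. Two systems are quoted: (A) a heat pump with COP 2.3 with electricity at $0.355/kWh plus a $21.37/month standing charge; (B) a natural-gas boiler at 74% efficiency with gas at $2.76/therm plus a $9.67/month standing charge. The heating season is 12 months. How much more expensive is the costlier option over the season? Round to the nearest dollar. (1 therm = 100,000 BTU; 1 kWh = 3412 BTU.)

$371

Heat load = 29 × 10⁶ BTU = 29,000,000 BTU
Gas: input = 29,000,000 / 0.74 = 39,189,189 BTU = 391.9 therm → 391.9 × $2.76 = $1,081.62; + 12 × $9.67 standing = $1,197.66
Heat pump: 29,000,000 BTU / 3412 = 8,499 kWh heat; / 2.3 = 3,695 kWh in → × $0.355 = $1,311.87; + 12 × $21.37 standing = $1,568.31
Difference = |$1,197.66 − $1,568.31| = $370.64 ≈ $371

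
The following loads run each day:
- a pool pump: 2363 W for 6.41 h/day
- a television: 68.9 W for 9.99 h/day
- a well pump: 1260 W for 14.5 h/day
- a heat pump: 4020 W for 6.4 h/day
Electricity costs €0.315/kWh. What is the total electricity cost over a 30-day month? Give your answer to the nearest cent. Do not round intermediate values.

€565.42

pool pump: 2363 W × 6.41 h × 30 d = 454,405 Wh = 454.4 kWh
television: 68.9 W × 9.99 h × 30 d = 20,649 Wh = 20.65 kWh
well pump: 1260 W × 14.5 h × 30 d = 548,100 Wh = 548.1 kWh
heat pump: 4020 W × 6.4 h × 30 d = 771,840 Wh = 771.8 kWh
Total energy = 454.4 + 20.65 + 548.1 + 771.8 = 1,795 kWh
Cost = 1,795 kWh × €0.315 = €565.42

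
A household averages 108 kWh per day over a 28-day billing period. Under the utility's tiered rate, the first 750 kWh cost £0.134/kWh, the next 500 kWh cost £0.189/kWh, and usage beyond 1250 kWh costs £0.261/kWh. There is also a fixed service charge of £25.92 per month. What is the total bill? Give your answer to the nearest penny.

Usage = 108 kWh/day × 28 days = 3024 kWh
First 750 kWh × £0.134 = £100.50
Next 500 kWh × £0.189 = £94.50
Remaining 1774 kWh × £0.261 = £463.01
Energy charge = £658.01; + service £25.92 = £683.93

£683.93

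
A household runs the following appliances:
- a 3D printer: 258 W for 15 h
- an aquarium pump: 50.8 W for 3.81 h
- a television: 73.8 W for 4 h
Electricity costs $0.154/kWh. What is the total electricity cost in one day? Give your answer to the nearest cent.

3D printer: 258 W × 15 h = 3,870 Wh = 3.87 kWh
aquarium pump: 50.8 W × 3.81 h = 194 Wh = 0.1935 kWh
television: 73.8 W × 4 h = 295 Wh = 0.2952 kWh
Total energy = 3.87 + 0.1935 + 0.2952 = 4.359 kWh
Cost = 4.359 kWh × $0.154 = $0.67

$0.67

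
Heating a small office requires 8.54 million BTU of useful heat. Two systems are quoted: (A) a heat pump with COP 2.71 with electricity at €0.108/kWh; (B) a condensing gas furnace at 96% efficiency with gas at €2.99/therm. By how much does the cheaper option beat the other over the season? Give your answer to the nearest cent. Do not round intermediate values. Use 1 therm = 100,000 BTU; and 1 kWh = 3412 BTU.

€166.24

Heat load = 8.54 × 10⁶ BTU = 8,540,000 BTU
Gas: input = 8,540,000 / 0.96 = 8,895,833 BTU = 88.96 therm → 88.96 × €2.99 = €265.99
Heat pump: 8,540,000 BTU / 3412 = 2,503 kWh heat; / 2.71 = 923.6 kWh in → × €0.108 = €99.75
Difference = |€265.99 − €99.75| = €166.24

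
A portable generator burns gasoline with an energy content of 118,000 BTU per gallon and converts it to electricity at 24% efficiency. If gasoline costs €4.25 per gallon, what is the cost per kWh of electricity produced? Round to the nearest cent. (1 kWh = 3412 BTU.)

€0.51

Electrical output per gallon = 118,000 BTU × 0.24 / 3412 BTU/kWh = 8.3 kWh
Cost per kWh = €4.25 / 8.3 kWh = €0.512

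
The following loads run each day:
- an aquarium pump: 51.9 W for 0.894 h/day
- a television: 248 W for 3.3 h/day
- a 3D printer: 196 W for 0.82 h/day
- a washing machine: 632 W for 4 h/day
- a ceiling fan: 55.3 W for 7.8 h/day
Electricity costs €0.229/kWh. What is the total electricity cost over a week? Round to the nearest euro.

aquarium pump: 51.9 W × 0.894 h × 7 d = 325 Wh = 0.3248 kWh
television: 248 W × 3.3 h × 7 d = 5,729 Wh = 5.729 kWh
3D printer: 196 W × 0.82 h × 7 d = 1,125 Wh = 1.125 kWh
washing machine: 632 W × 4 h × 7 d = 17,696 Wh = 17.7 kWh
ceiling fan: 55.3 W × 7.8 h × 7 d = 3,019 Wh = 3.019 kWh
Total energy = 0.3248 + 5.729 + 1.125 + 17.7 + 3.019 = 27.89 kWh
Cost = 27.89 kWh × €0.229 = €6.39 ≈ €6

€6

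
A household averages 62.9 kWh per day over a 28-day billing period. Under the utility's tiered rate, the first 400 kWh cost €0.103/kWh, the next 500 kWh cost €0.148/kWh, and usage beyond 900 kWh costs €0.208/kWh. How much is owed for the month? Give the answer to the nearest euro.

€294

Usage = 62.9 kWh/day × 28 days = 1761.2 kWh
First 400 kWh × €0.103 = €41.20
Next 500 kWh × €0.148 = €74.00
Remaining 861.2 kWh × €0.208 = €179.13
Total = €294.33 ≈ €294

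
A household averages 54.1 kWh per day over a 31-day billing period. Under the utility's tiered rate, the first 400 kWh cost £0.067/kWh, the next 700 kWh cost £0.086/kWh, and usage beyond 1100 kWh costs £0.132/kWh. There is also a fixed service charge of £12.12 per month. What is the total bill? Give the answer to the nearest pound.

Usage = 54.1 kWh/day × 31 days = 1677.1 kWh
First 400 kWh × £0.067 = £26.80
Next 700 kWh × £0.086 = £60.20
Remaining 577.1 kWh × £0.132 = £76.18
Energy charge = £163.18; + service £12.12 = £175.30 ≈ £175

£175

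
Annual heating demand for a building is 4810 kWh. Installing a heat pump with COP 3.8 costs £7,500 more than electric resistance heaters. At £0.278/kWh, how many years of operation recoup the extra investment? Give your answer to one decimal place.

Resistance: 4810 kWh × £0.278 = £1,337.18/yr
Heat pump: 4810 / 3.8 = 1266 kWh in → × £0.278 = £351.89/yr
Annual savings = £985.29
Payback = £7,500 / £985.29 = 7.61 years

7.6 years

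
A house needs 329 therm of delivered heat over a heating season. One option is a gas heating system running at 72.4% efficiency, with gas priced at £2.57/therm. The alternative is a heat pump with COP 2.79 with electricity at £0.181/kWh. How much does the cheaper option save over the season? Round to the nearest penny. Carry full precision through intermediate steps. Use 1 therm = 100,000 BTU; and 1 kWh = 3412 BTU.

Heat load = 329 therm × 100,000 = 32,900,000 BTU
Gas: input = 32,900,000 / 0.724 = 45,441,989 BTU = 454.4 therm → 454.4 × £2.57 = £1,167.86
Heat pump: 32,900,000 BTU / 3412 = 9,642 kWh heat; / 2.79 = 3,456 kWh in → × £0.181 = £625.55
Difference = |£1,167.86 − £625.55| = £542.31

£542.31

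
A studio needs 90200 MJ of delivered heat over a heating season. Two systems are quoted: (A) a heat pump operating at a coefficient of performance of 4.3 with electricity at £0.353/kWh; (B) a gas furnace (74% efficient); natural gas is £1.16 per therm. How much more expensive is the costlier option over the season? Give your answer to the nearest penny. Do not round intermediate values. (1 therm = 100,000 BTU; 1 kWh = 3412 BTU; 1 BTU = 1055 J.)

Heat load = 90200 MJ = 90,200,000,000 J / 1055 = 85,497,630 BTU
Gas: input = 85,497,630 / 0.74 = 115,537,338 BTU = 1,155 therm → 1,155 × £1.16 = £1,340.23
Heat pump: 85,497,630 BTU / 3412 = 25,060 kWh heat; / 4.3 = 5,827 kWh in → × £0.353 = £2,057.08
Difference = |£1,340.23 − £2,057.08| = £716.85

£716.85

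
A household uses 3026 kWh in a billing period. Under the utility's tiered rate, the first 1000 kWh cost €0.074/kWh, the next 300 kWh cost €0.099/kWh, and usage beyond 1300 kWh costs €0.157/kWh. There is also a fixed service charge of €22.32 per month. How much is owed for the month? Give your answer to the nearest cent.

First 1000 kWh × €0.074 = €74.00
Next 300 kWh × €0.099 = €29.70
Remaining 1726 kWh × €0.157 = €270.98
Energy charge = €374.68; + service €22.32 = €397.00

€397.00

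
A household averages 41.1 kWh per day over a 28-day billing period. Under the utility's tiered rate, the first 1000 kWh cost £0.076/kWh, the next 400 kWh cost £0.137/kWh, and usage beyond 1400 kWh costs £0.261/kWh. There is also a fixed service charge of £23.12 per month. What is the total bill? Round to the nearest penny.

Usage = 41.1 kWh/day × 28 days = 1150.8 kWh
First 1000 kWh × £0.076 = £76.00
Next 150.8 kWh × £0.137 = £20.66
Remaining tier: 0 kWh (not reached)
Energy charge = £96.66; + service £23.12 = £119.78

£119.78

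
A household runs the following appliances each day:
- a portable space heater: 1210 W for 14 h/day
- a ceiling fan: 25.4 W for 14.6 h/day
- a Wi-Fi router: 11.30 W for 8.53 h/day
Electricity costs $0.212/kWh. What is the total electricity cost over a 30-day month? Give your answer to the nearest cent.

portable space heater: 1210 W × 14 h × 30 d = 508,200 Wh = 508.2 kWh
ceiling fan: 25.4 W × 14.6 h × 30 d = 11,125 Wh = 11.13 kWh
Wi-Fi router: 11.30 W × 8.53 h × 30 d = 2,892 Wh = 2.892 kWh
Total energy = 508.2 + 11.13 + 2.892 = 522.2 kWh
Cost = 522.2 kWh × $0.212 = $110.71

$110.71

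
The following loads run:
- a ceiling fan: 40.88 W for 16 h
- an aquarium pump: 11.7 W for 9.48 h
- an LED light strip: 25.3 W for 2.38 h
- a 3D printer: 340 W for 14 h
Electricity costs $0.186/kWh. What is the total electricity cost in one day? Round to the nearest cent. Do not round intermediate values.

ceiling fan: 40.88 W × 16 h = 654 Wh = 0.6541 kWh
aquarium pump: 11.7 W × 9.48 h = 111 Wh = 0.1109 kWh
LED light strip: 25.3 W × 2.38 h = 60 Wh = 0.06021 kWh
3D printer: 340 W × 14 h = 4,760 Wh = 4.76 kWh
Total energy = 0.6541 + 0.1109 + 0.06021 + 4.76 = 5.585 kWh
Cost = 5.585 kWh × $0.186 = $1.04

$1.04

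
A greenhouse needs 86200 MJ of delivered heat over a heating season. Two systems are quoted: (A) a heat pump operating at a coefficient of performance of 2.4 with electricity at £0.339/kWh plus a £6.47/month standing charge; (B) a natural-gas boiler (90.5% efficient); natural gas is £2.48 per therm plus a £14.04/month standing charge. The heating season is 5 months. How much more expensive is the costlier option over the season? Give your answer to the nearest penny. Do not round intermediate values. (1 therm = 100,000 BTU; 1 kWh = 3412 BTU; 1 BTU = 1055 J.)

Heat load = 86200 MJ = 86,200,000,000 J / 1055 = 81,706,161 BTU
Gas: input = 81,706,161 / 0.905 = 90,283,051 BTU = 902.8 therm → 902.8 × £2.48 = £2,239.02; + 5 × £14.04 standing = £2,309.22
Heat pump: 81,706,161 BTU / 3412 = 23,950 kWh heat; / 2.4 = 9,978 kWh in → × £0.339 = £3,382.47; + 5 × £6.47 standing = £3,414.82
Difference = |£2,309.22 − £3,414.82| = £1,105.60

£1105.60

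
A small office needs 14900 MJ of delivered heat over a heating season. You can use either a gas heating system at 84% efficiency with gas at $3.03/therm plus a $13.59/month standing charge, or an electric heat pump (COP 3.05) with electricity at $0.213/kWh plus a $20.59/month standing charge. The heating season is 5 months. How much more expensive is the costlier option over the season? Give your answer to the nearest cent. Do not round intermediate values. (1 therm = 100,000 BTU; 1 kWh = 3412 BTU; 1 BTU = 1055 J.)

$185.37

Heat load = 14900 MJ = 14,900,000,000 J / 1055 = 14,123,223 BTU
Gas: input = 14,123,223 / 0.84 = 16,813,360 BTU = 168.1 therm → 168.1 × $3.03 = $509.44; + 5 × $13.59 standing = $577.39
Heat pump: 14,123,223 BTU / 3412 = 4,139 kWh heat; / 3.05 = 1,357 kWh in → × $0.213 = $289.07; + 5 × $20.59 standing = $392.02
Difference = |$577.39 − $392.02| = $185.37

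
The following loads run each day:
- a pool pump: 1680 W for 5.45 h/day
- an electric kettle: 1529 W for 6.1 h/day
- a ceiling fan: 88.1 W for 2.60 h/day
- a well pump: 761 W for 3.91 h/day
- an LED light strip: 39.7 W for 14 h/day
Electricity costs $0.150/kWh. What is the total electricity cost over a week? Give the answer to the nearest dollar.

$23

pool pump: 1680 W × 5.45 h × 7 d = 64,092 Wh = 64.09 kWh
electric kettle: 1529 W × 6.1 h × 7 d = 65,288 Wh = 65.29 kWh
ceiling fan: 88.1 W × 2.60 h × 7 d = 1,603 Wh = 1.603 kWh
well pump: 761 W × 3.91 h × 7 d = 20,829 Wh = 20.83 kWh
LED light strip: 39.7 W × 14 h × 7 d = 3,891 Wh = 3.891 kWh
Total energy = 64.09 + 65.29 + 1.603 + 20.83 + 3.891 = 155.7 kWh
Cost = 155.7 kWh × $0.150 = $23.36 ≈ $23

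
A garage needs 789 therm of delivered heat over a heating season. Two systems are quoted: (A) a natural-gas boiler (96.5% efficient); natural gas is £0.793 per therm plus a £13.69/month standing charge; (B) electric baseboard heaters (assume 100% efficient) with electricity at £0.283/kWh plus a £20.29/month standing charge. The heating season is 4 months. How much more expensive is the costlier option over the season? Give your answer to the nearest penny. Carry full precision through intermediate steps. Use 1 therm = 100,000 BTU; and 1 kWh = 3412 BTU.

Heat load = 789 therm × 100,000 = 78,900,000 BTU
Gas: input = 78,900,000 / 0.965 = 81,761,658 BTU = 817.6 therm → 817.6 × £0.793 = £648.37; + 4 × £13.69 standing = £703.13
Electric: 78,900,000 BTU / 3412 = 23,120 kWh → × £0.283 = £6,544.17; + 4 × £20.29 standing = £6,625.33
Difference = |£703.13 − £6,625.33| = £5,922.20

£5922.20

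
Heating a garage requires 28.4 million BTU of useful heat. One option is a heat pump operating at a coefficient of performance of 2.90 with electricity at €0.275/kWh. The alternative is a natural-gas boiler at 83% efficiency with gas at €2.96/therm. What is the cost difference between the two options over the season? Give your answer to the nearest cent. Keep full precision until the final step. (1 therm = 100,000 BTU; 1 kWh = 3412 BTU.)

Heat load = 28.4 × 10⁶ BTU = 28,400,000 BTU
Gas: input = 28,400,000 / 0.83 = 34,216,867 BTU = 342.2 therm → 342.2 × €2.96 = €1,012.82
Heat pump: 28,400,000 BTU / 3412 = 8,324 kWh heat; / 2.90 = 2,870 kWh in → × €0.275 = €789.30
Difference = |€1,012.82 − €789.30| = €223.52

€223.52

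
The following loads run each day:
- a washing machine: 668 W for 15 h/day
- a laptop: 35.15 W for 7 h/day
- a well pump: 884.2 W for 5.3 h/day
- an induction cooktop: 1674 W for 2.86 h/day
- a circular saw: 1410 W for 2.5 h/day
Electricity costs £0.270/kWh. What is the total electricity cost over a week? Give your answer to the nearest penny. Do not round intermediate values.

£43.97

washing machine: 668 W × 15 h × 7 d = 70,140 Wh = 70.14 kWh
laptop: 35.15 W × 7 h × 7 d = 1,722 Wh = 1.722 kWh
well pump: 884.2 W × 5.3 h × 7 d = 32,804 Wh = 32.8 kWh
induction cooktop: 1674 W × 2.86 h × 7 d = 33,513 Wh = 33.51 kWh
circular saw: 1410 W × 2.5 h × 7 d = 24,675 Wh = 24.68 kWh
Total energy = 70.14 + 1.722 + 32.8 + 33.51 + 24.68 = 162.9 kWh
Cost = 162.9 kWh × £0.270 = £43.97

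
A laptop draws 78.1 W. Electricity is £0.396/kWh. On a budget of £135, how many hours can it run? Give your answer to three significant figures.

Energy budget = £135 / £0.396 per kWh = 340.9 kWh = 340,909 Wh
Runtime = 340,909 Wh / 78.1 W = 4,365 h

4370 h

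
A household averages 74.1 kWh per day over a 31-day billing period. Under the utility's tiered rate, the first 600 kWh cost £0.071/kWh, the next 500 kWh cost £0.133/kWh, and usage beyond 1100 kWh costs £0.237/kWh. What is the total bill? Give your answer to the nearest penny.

Usage = 74.1 kWh/day × 31 days = 2297.1 kWh
First 600 kWh × £0.071 = £42.60
Next 500 kWh × £0.133 = £66.50
Remaining 1197.1 kWh × £0.237 = £283.71
Total = £392.81

£392.81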